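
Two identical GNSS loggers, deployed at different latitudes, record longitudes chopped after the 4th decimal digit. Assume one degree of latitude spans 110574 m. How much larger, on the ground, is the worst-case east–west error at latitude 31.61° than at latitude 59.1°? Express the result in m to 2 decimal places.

3.74 m

Truncating at 4 decimal places can drop up to a full unit in the last place, so the longitude may be off by as much as 0.0001°.
At 31.61°: 0.0001° × 110574 × cos 31.61° = 0.0001 × 110574 × 0.8516 ≈ 9.4169 m.
Error at 59.1° = 0.0001° × 110574 × cos 59.1° ≈ 11.057 × 0.5135 = 5.6784 m.
So the lower-latitude error exceeds the higher by 9.4169 − 5.6784 = 3.7384 m.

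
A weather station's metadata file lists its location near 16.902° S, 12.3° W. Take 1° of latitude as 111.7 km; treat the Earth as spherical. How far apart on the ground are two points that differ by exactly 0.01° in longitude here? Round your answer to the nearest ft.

One degree of longitude here spans 111700 × cos 16.902° = 111700 × 0.9568 ≈ 106875 m; 0.01° of that is 1068.75 m.
Converting: 1068.75 m × 3.2808 ft/m ≈ 3506.4 ft.

3506 ft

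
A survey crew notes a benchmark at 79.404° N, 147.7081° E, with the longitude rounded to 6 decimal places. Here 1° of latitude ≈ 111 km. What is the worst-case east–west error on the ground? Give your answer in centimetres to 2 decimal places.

1.02 centimetres

Rounding to 6 decimal places leaves the longitude within ±5e-07° of the true value.
At latitude 79.404° a degree of longitude spans 111000 m × cos 79.404° = 111000 × 0.1839 ≈ 20411 m.
East–west error: 5e-07° × 20411 m/° ≈ 0.0102055 m.
That is 0.0102055 m = 1.0205 cm.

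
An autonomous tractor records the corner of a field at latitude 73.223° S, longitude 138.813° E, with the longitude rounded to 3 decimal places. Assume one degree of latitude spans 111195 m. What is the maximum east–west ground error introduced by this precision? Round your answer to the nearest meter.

16 meters

Rounding to 3 decimal places leaves the longitude within ±0.0005° of the true value.
One degree of longitude at 73.223° is 111195 × cos 73.223° ≈ 111195 × 0.2886 = 32096.2 m.
East–west error: 0.0005° × 32096.2 m/° ≈ 16.0481 m.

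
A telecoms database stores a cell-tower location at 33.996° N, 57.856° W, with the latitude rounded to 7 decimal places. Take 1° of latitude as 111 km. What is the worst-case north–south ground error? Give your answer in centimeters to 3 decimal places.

0.555 centimeters

Rounding to 7 decimal places leaves the latitude within ±5e-08° of the true value.
Along the meridian that is 5e-08° × 111000 m/° = 0.00555 m.
That is 0.00555 m = 0.555 cm.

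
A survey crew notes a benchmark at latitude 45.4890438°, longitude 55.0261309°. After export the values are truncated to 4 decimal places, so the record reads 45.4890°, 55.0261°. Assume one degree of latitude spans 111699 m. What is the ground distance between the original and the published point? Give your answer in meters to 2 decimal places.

The latitude changed by +0.0000438° and the longitude by +0.0000309°.
N–S: 0.0000438° × 111699 m/° = 4.89242 m.
E–W at 45.489°: 0.0000309° × 111699 × cos 45.489° = 0.0000309 × 111699 × 0.7010 ≈ 2.41966 m.
Combined displacement = (4.89242² + 2.41966²)^½ ≈ 5.45807 m.

5.46 meters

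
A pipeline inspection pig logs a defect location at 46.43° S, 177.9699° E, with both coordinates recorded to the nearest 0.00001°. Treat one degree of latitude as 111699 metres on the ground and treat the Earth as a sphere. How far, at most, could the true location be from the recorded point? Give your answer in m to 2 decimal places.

Rounding to 5 decimal places leaves each coordinate within ±5e-06° of the true value.
Latitude error → 5e-06 × 111699 = 0.558495 m along the meridian.
Longitude error → 5e-06 × 111699 × cos 46.43° = 5e-06 × 111699 × 0.6892 ≈ 0.384937 m.
Worst case both components are at the extreme and orthogonal: √(0.558495² + 0.384937²) ≈ 0.678302 m.

0.68 m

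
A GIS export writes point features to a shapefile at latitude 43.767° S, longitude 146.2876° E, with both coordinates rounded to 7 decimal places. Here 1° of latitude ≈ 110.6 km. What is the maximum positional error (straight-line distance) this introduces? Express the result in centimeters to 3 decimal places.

0.682 centimeters

Rounding to 7 decimal places leaves each coordinate within ±5e-08° of the true value.
N–S: 5e-08° × 110600 m/° = 0.00553 m.
East–west component at 43.767°: 5e-08° × 110600 × cos 43.767° ≈ 5e-08 × 79870.8 ≈ 0.00399354 m.
The two errors are perpendicular, so the maximum displacement is √(0.00553² + 0.00399354²) ≈ 0.00682123 m.
That is 0.00682123 m = 0.68212 cm.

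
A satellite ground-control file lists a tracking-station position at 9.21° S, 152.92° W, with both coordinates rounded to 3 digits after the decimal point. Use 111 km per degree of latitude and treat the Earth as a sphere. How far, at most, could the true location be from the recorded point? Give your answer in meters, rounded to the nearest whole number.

Rounding to 3 decimal places leaves each coordinate within ±0.0005° of the true value.
Latitude error → 0.0005 × 111000 = 55.5 m along the meridian.
Longitude error → 0.0005 × 111000 × cos 9.21° = 0.0005 × 111000 × 0.9871 ≈ 54.7845 m.
Combining orthogonally: (55.5² + 54.7845²)^½ ≈ 77.9846 m.

78 meters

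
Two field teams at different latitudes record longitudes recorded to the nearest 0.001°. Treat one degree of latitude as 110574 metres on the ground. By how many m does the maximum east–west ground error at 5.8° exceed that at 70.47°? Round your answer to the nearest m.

37 m

Rounding to 3 decimal places leaves the longitude within ±0.0005° of the true value.
Error at 5.8° = 0.0005° × 110574 × cos 5.8° ≈ 55.287 × 0.9949 = 55.004 m.
At 70.47°: 0.0005° × 110574 × cos 70.47° = 0.0005 × 110574 × 0.3343 ≈ 18.482 m.
So the lower-latitude error exceeds the higher by 55.004 − 18.482 = 36.522 m.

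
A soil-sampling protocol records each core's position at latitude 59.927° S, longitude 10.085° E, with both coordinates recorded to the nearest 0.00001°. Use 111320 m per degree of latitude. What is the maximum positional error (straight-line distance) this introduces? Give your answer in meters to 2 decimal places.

Rounding to 5 decimal places leaves each coordinate within ±5e-06° of the true value.
North–south component: 5e-06° × 111320 = 0.5566 m.
E–W at 59.927°: 5e-06° × 111320 × cos 59.927° = 5e-06 × 111320 × 0.5011 ≈ 0.278914 m.
Worst case both components are at the extreme and orthogonal: √(0.5566² + 0.278914²) ≈ 0.622573 m.

0.62 meters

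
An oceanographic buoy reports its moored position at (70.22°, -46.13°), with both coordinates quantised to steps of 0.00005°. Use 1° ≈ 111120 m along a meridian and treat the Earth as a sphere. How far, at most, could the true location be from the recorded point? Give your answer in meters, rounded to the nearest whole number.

3 meters

With a 0.00005° grid the true value lies within half a step, ±0.00005°/2 = ±2.5e-05°, of the stored one.
N–S: 2.5e-05° × 111120 m/° = 2.778 m.
Longitude error → 2.5e-05 × 111120 × cos 70.22° = 2.5e-05 × 111120 × 0.3384 ≈ 0.940102 m.
The two errors are perpendicular, so the maximum displacement is √(2.778² + 0.940102²) ≈ 2.93276 m.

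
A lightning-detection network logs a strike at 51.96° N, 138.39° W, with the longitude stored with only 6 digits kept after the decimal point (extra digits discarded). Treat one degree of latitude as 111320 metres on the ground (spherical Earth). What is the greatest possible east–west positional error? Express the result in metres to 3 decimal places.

0.069 metres

Truncating at 6 decimal places can drop up to a full unit in the last place, so the longitude may be off by as much as 1e-06°.
One degree of longitude at 51.96° is 111320 × cos 51.96° ≈ 111320 × 0.6162 = 68596.7 m.
So at most 1e-06° × 68596.7 ≈ 0.0685967 m east–west.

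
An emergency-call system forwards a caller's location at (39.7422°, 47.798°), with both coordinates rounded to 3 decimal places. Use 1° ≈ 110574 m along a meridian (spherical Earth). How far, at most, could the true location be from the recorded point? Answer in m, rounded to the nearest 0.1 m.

69.7 m

Rounding to 3 decimal places leaves each coordinate within ±0.0005° of the true value.
Latitude error → 0.0005 × 110574 = 55.287 m along the meridian.
Longitude error → 0.0005 × 110574 × cos 39.7422° = 0.0005 × 110574 × 0.7689 ≈ 42.5118 m.
Worst case both components are at the extreme and orthogonal: √(55.287² + 42.5118²) ≈ 69.7417 m.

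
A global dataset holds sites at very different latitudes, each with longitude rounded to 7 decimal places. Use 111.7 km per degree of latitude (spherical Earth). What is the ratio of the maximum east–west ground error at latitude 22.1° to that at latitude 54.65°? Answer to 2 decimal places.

Rounding to 7 decimal places leaves the longitude within ±5e-08° of the true value.
At 22.1°: 5e-08° × 111700 × cos 22.1° = 5e-08 × 111700 × 0.9265 ≈ 0.0051747 m.
At 54.65°: 5e-08° × 111700 × cos 54.65° = 5e-08 × 111700 × 0.5786 ≈ 0.0032313 m.
The ratio reduces to cos 22.1° / cos 54.65° = 0.9265/0.5786 ≈ 1.6014.

1.60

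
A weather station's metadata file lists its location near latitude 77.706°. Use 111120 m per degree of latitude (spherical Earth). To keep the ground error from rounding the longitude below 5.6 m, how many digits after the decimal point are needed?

At 77.706° one degree of longitude covers 111120 × cos 77.706° ≈ 111120 × 0.2129 ≈ 23660.6 m.
N decimal places → at most half a unit in the last place, 0.5 × 10⁻ᴺ° = 23660.6/2 × 10⁻ᴺ m.
Setting 11830.3 × 10⁻ᴺ ≤ 5.6 gives 10ᴺ ≥ 2113, i.e. N ≥ 3.32.
At 3 places the error can reach 11.8 m, but 4 places keeps it to 1.18 m.

4 decimal places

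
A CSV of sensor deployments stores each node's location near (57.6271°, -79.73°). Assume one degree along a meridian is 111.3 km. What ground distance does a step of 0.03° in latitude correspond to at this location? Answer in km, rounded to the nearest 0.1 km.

Along a meridian 0.03° is 0.03 × 111300 = 3339 m.
That is 3339 m = 3.339 km.

3.3 km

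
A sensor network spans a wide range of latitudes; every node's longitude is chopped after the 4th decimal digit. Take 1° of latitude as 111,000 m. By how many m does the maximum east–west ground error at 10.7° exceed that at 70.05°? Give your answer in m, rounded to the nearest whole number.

7 m

Truncating at 4 decimal places can drop up to a full unit in the last place, so the longitude may be off by as much as 0.0001°.
Error at 10.7° = 0.0001° × 111000 × cos 10.7° ≈ 11.1 × 0.9826 = 10.907 m.
At 70.05°: 0.0001° × 111000 × cos 70.05° = 0.0001 × 111000 × 0.3412 ≈ 3.7873 m.
So the lower-latitude error exceeds the higher by 10.907 − 3.7873 = 7.1197 m.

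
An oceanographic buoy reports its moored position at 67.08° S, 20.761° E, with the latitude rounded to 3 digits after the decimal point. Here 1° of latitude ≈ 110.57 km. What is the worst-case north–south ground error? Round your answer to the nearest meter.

55 meters

Rounding to 3 decimal places leaves the latitude within ±0.0005° of the true value.
Along the meridian that is 0.0005° × 110570 m/° = 55.285 m.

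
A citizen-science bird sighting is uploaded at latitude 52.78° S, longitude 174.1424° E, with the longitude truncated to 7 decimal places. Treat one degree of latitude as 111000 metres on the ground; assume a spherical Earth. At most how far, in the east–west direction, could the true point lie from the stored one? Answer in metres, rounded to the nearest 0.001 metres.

0.007 metres

Truncating at 7 decimal places can drop up to a full unit in the last place, so the longitude may be off by as much as 1e-07°.
One degree of longitude at 52.78° is 111000 × cos 52.78° ≈ 111000 × 0.6049 = 67141.4 m.
So at most 1e-07° × 67141.4 ≈ 0.00671414 m east–west.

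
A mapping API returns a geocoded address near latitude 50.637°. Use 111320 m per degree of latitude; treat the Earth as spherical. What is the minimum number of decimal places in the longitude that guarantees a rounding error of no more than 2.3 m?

5 decimal places

At 50.637° one degree of longitude covers 111320 × cos 50.637° ≈ 111320 × 0.6342 ≈ 70602.6 m.
N decimal places → at most half a unit in the last place, 0.5 × 10⁻ᴺ° = 70602.6/2 × 10⁻ᴺ m.
Need 0.5 × 70602.6 × 10⁻ᴺ ≤ 2.3 → 10⁻ᴺ ≤ 6.515e-05, so N ≥ 4.19.
At 4 places the error can reach 3.53 m, but 5 places keeps it to 0.353 m.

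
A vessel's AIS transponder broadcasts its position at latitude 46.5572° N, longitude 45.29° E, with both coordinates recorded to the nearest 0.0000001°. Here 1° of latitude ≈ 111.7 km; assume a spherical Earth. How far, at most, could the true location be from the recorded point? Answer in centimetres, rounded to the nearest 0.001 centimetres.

0.678 centimetres

Rounding to 7 decimal places leaves each coordinate within ±5e-08° of the true value.
North–south component: 5e-08° × 111700 = 0.005585 m.
Longitude error → 5e-08 × 111700 × cos 46.5572° = 5e-08 × 111700 × 0.6876 ≈ 0.00384041 m.
Worst case both components are at the extreme and orthogonal: √(0.005585² + 0.00384041²) ≈ 0.00677798 m.
That is 0.00677798 m = 0.6778 cm.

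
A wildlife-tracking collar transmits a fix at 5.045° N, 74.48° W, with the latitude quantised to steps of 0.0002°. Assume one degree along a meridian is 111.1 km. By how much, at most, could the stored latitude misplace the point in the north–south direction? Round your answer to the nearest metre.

11 metres

With a 0.0002° grid the true value lies within half a step, ±0.0002°/2 = ±0.0001°, of the stored one.
North–south distance: 0.0001° × 111100 m/° = 11.11 m.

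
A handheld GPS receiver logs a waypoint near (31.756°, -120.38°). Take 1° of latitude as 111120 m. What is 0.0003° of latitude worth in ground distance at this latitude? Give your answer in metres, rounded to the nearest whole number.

0.0003° × 111120 m/° = 33.336 m.

33 metres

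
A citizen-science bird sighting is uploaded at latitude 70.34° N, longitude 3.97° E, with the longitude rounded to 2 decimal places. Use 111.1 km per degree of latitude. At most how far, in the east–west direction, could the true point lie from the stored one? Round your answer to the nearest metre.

187 metres

Rounding to 2 decimal places leaves the longitude within ±0.005° of the true value.
One degree of longitude at 70.34° is 111100 × cos 70.34° ≈ 111100 × 0.3364 = 37378.3 m.
Maximum E–W displacement: 0.005 × 37378.3 = 186.891 m.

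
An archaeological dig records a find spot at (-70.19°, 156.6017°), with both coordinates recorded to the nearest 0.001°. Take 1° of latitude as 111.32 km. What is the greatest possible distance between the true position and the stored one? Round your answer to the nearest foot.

Rounding to 3 decimal places leaves each coordinate within ±0.0005° of the true value.
Latitude error → 0.0005 × 111320 = 55.66 m along the meridian.
Longitude error → 0.0005 × 111320 × cos 70.19° = 0.0005 × 111320 × 0.3389 ≈ 18.8633 m.
The two errors are perpendicular, so the maximum displacement is √(55.66² + 18.8633²) ≈ 58.7695 m.
In feet: 58.7695 m ÷ 0.3048 ≈ 192.81 ft.

193 feet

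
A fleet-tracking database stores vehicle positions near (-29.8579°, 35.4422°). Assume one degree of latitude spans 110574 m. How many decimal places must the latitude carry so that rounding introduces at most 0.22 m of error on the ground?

One degree of latitude covers 110574 m.
N decimal places → at most half a unit in the last place, 0.5 × 10⁻ᴺ° = 110574/2 × 10⁻ᴺ m.
Setting 55287 × 10⁻ᴺ ≤ 0.22 gives 10ᴺ ≥ 2.513e+05, i.e. N ≥ 5.40.
At 5 places the error can reach 0.553 m, but 6 places keeps it to 0.0553 m.

6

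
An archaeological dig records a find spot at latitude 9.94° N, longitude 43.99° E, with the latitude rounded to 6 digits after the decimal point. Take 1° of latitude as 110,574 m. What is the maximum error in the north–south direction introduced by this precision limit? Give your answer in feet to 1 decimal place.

0.2 feet

Rounding to 6 decimal places leaves the latitude within ±5e-07° of the true value.
So the N–S error is at most 5e-07 × 110574 = 0.055287 m.
Converting: 0.055287 m × 3.2808 ft/m ≈ 0.18139 ft.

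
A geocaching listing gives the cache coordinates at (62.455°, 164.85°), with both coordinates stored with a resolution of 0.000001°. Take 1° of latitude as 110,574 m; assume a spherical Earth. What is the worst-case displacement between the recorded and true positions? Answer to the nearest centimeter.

With a 0.000001° grid the true value lies within half a step, ±0.000001°/2 = ±5e-07°, of the stored one.
Latitude error → 5e-07 × 110574 = 0.055287 m along the meridian.
Longitude error → 5e-07 × 110574 × cos 62.455° = 5e-07 × 110574 × 0.4624 ≈ 0.0255672 m.
Worst case both components are at the extreme and orthogonal: √(0.055287² + 0.0255672²) ≈ 0.0609125 m.
That is 0.0609125 m = 6.0913 cm.

6 centimeters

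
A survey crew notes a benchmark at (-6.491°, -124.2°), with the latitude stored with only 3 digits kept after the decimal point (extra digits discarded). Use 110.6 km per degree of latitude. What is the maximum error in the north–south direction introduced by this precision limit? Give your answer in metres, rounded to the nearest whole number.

Truncating at 3 decimal places can drop up to a full unit in the last place, so the latitude may be off by as much as 0.001°.
Along the meridian that is 0.001° × 110600 m/° = 110.6 m.

111 metres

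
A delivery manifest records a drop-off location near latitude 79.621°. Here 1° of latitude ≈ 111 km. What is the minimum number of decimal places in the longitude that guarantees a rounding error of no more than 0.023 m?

At 79.621° one degree of longitude covers 111000 × cos 79.621° ≈ 111000 × 0.1802 ≈ 19997.6 m.
N decimal places → at most half a unit in the last place, 0.5 × 10⁻ᴺ° = 19997.6/2 × 10⁻ᴺ m.
Need 0.5 × 19997.6 × 10⁻ᴺ ≤ 0.023 → 10⁻ᴺ ≤ 2.300e-06, so N ≥ 5.64.
So 6 decimal places suffice (0.01 m); 5 would allow up to 0.1 m.

6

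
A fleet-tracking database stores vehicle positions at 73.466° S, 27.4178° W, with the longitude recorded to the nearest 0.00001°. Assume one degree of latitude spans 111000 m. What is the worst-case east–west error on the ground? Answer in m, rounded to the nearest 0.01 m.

Rounding to 5 decimal places leaves the longitude within ±5e-06° of the true value.
One degree of longitude at 73.466° is 111000 × cos 73.466° ≈ 111000 × 0.2846 = 31588.9 m.
Maximum E–W displacement: 5e-06 × 31588.9 = 0.157944 m.

0.16 m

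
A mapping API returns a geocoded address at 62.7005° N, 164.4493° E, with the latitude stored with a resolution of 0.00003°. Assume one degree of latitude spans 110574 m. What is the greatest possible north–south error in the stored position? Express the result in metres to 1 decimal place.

1.7 metres

With a 0.00003° grid the true value lies within half a step, ±0.00003°/2 = ±1.5e-05°, of the stored one.
Along the meridian that is 1.5e-05° × 110574 m/° = 1.65861 m.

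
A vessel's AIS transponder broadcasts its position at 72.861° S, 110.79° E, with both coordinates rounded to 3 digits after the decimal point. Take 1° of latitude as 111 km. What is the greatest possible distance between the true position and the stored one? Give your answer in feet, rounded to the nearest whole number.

Rounding to 3 decimal places leaves each coordinate within ±0.0005° of the true value.
Latitude error → 0.0005 × 111000 = 55.5 m along the meridian.
E–W at 72.861°: 0.0005° × 111000 × cos 72.861° = 0.0005 × 111000 × 0.2947 ≈ 16.3553 m.
Combining orthogonally: (55.5² + 16.3553²)^½ ≈ 57.8597 m.
Converting: 57.8597 m × 3.2808 ft/m ≈ 189.83 ft.

190 feet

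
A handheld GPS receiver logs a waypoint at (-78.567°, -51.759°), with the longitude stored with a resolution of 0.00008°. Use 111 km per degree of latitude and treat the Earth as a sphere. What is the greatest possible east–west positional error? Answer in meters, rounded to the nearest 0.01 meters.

With a 0.00008° grid the true value lies within half a step, ±0.00008°/2 = ±4e-05°, of the stored one.
Parallels shrink by cos φ, so at 78.567° a degree of longitude is 111000 × 0.1982 ≈ 22002.6 m.
Maximum E–W displacement: 4e-05 × 22002.6 = 0.880105 m.

0.88 meters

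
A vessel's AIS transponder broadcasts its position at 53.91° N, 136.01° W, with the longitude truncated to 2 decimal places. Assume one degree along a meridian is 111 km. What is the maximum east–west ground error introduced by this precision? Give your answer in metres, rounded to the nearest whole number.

654 metres

Truncating at 2 decimal places can drop up to a full unit in the last place, so the longitude may be off by as much as 0.01°.
One degree of longitude at 53.91° is 111000 × cos 53.91° ≈ 111000 × 0.5891 = 65385.1 m.
So at most 0.01° × 65385.1 ≈ 653.851 m east–west.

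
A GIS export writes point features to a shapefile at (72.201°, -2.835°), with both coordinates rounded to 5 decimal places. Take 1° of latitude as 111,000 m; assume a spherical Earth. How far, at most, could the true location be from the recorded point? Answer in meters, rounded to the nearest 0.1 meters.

Rounding to 5 decimal places leaves each coordinate within ±5e-06° of the true value.
Latitude error → 5e-06 × 111000 = 0.555 m along the meridian.
E–W at 72.201°: 5e-06° × 111000 × cos 72.201° = 5e-06 × 111000 × 0.3057 ≈ 0.169652 m.
The two errors are perpendicular, so the maximum displacement is √(0.555² + 0.169652²) ≈ 0.58035 m.

0.6 meters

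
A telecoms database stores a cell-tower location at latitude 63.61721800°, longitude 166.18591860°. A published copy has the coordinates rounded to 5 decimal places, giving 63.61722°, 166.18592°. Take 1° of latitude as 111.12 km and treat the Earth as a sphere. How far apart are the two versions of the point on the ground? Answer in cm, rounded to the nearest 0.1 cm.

Δlat = 63.61721800 − 63.61722 = -0.00000200°; Δlon = 166.18591860 − 166.18592 = -0.00000140°.
N–S: -0.00000200° × 111120 m/° = -0.22224 m.
E–W at 63.6172°: -0.00000140° × 111120 × cos 63.6172° = -0.00000140 × 111120 × 0.4444 ≈ -0.0691291 m.
Distance: √(0.22224² + 0.0691291²) ≈ 0.232743 m.
That is 0.232743 m = 23.274 cm.

23.3 cm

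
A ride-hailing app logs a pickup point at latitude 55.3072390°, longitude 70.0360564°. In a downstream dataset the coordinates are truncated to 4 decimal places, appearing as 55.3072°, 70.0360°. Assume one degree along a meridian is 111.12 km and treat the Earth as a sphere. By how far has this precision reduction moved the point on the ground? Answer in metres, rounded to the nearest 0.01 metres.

The latitude changed by +0.0000390° and the longitude by +0.0000564°.
North–south shift: 0.0000390 × 111120 = 4.33368 m.
E–W at 55.3072°: 0.0000564° × 111120 × cos 55.3072° = 0.0000564 × 111120 × 0.5692 ≈ 3.56712 m.
Hypotenuse of the two orthogonal shifts: √(4.33368² + 3.56712²) = 5.61294 m.

5.61 metres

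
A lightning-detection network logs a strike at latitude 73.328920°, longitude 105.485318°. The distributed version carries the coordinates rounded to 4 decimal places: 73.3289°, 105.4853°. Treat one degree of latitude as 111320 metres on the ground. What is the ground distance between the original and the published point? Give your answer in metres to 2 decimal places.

2.30 metres

The latitude changed by +0.000020° and the longitude by +0.000018°.
North–south shift: 0.000020 × 111320 = 2.2264 m.
East–west at this latitude: 0.000018° × 111320 × cos 73.3289° ≈ 0.000018 × 31935.2 = 0.574833 m.
Hypotenuse of the two orthogonal shifts: √(2.2264² + 0.574833²) = 2.29941 m.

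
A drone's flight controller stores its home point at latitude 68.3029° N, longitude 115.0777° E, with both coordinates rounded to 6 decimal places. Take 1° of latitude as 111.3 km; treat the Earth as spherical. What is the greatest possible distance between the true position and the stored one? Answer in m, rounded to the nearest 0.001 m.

Rounding to 6 decimal places leaves each coordinate within ±5e-07° of the true value.
Latitude error → 5e-07 × 111300 = 0.05565 m along the meridian.
E–W at 68.3029°: 5e-07° × 111300 × cos 68.3029° = 5e-07 × 111300 × 0.3697 ≈ 0.0205738 m.
Combining orthogonally: (0.05565² + 0.0205738²)^½ ≈ 0.0593313 m.

0.059 m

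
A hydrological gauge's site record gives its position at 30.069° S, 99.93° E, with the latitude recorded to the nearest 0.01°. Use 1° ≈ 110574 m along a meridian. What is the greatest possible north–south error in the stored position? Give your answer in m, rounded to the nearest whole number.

Rounding to 2 decimal places leaves the latitude within ±0.005° of the true value.
North–south distance: 0.005° × 110574 m/° = 552.87 m.

553 m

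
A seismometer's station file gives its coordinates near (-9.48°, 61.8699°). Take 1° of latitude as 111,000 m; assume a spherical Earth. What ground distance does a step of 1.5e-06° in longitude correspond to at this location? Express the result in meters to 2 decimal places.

One degree of longitude here spans 111000 × cos 9.48° = 111000 × 0.9863 ≈ 109484 m; 1.5e-06° of that is 0.164226 m.

0.16 meters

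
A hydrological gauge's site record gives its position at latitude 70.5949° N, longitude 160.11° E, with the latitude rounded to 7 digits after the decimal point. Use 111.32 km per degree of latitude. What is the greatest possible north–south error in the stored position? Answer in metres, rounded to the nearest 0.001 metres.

Rounding to 7 decimal places leaves the latitude within ±5e-08° of the true value.
North–south distance: 5e-08° × 111320 m/° = 0.005566 m.

0.006 metres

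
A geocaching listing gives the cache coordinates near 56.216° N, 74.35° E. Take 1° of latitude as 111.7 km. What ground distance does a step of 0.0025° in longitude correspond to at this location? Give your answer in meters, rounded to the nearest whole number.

155 meters

One degree of longitude here spans 111700 × cos 56.216° = 111700 × 0.5561 ≈ 62112.3 m; 0.0025° of that is 155.281 m.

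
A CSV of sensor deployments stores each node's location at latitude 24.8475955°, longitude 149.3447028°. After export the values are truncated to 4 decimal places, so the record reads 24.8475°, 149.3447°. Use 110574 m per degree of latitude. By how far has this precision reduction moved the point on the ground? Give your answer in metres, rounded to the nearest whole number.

11 metres

Δlat = 24.8475955 − 24.8475 = +0.0000955°; Δlon = 149.3447028 − 149.3447 = +0.0000028°.
N–S: 0.0000955° × 110574 m/° = 10.5598 m.
East–west at this latitude: 0.0000028° × 110574 × cos 24.8475° ≈ 0.0000028 × 100338 = 0.280947 m.
Combined displacement = (10.5598² + 0.280947²)^½ ≈ 10.5636 m.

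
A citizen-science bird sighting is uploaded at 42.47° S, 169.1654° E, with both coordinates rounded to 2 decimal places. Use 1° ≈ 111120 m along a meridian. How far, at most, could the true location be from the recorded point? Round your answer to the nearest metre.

Rounding to 2 decimal places leaves each coordinate within ±0.005° of the true value.
N–S: 0.005° × 111120 m/° = 555.6 m.
E–W at 42.47°: 0.005° × 111120 × cos 42.47° = 0.005 × 111120 × 0.7376 ≈ 409.828 m.
Combining orthogonally: (555.6² + 409.828²)^½ ≈ 690.399 m.

690 metres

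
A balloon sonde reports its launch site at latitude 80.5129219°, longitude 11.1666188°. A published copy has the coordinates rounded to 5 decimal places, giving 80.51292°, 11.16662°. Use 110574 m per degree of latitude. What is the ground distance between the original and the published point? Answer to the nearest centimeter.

21 centimeters

Δlat = 80.5129219 − 80.51292 = +0.0000019°; Δlon = 11.1666188 − 11.16662 = -0.0000012°.
N–S: 0.0000019° × 110574 m/° = 0.210091 m.
East–west at this latitude: -0.0000012° × 110574 × cos 80.5129° ≈ -0.0000012 × 18225.4 = -0.0218705 m.
Hypotenuse of the two orthogonal shifts: √(0.210091² + 0.0218705²) = 0.211226 m.
That is 0.211226 m = 21.123 cm.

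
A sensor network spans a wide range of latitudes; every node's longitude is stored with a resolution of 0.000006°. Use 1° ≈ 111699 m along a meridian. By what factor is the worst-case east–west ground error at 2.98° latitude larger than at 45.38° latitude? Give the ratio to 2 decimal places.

1.42

With a 0.000006° grid the true value lies within half a step, ±0.000006°/2 = ±3e-06°, of the stored one.
At 2.98°: 3e-06° × 111699 × cos 2.98° = 3e-06 × 111699 × 0.9986 ≈ 0.33464 m.
Error at 45.38° = 3e-06° × 111699 × cos 45.38° ≈ 0.3351 × 0.7024 = 0.23537 m.
Ratio: 0.33464 / 0.23537 = cos 2.98° / cos 45.38° ≈ 1.4218.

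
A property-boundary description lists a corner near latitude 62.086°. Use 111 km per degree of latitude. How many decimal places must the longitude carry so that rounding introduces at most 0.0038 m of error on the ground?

7 decimal places

At 62.086° one degree of longitude covers 111000 × cos 62.086° ≈ 111000 × 0.4681 ≈ 51964.2 m.
N decimal places → at most half a unit in the last place, 0.5 × 10⁻ᴺ° = 51964.2/2 × 10⁻ᴺ m.
Setting 25982.1 × 10⁻ᴺ ≤ 0.0038 gives 10ᴺ ≥ 6.837e+06, i.e. N ≥ 6.83.
So 7 decimal places suffice (0.0026 m); 6 would allow up to 0.026 m.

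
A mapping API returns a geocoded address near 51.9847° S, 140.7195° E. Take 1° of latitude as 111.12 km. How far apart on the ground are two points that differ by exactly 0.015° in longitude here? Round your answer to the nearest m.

1027 m

0.015° of longitude at 51.9847° is 0.015 × 111120 × cos 51.9847° ≈ 0.015 × 68435.7 = 1026.54 m.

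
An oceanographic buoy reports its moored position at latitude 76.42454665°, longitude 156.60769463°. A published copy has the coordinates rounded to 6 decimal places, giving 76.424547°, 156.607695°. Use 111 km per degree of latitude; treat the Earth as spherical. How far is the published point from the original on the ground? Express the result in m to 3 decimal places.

The latitude changed by -0.00000035° and the longitude by -0.00000037°.
N–S: -0.00000035° × 111000 m/° = -0.03885 m.
E–W at 76.4245°: -0.00000037° × 111000 × cos 76.4245° = -0.00000037 × 111000 × 0.2347 ≈ -0.00964018 m.
Distance: √(0.03885² + 0.00964018²) ≈ 0.0400282 m.

0.040 m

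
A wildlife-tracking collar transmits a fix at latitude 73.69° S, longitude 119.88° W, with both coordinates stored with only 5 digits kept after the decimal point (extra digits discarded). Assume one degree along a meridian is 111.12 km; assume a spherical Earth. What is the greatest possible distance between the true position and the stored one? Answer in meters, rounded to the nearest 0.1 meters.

1.2 meters

Truncating at 5 decimal places can drop up to a full unit in the last place, so each coordinate may be off by as much as 1e-05°.
N–S: 1e-05° × 111120 m/° = 1.1112 m.
E–W at 73.69°: 1e-05° × 111120 × cos 73.69° = 1e-05 × 111120 × 0.2808 ≈ 0.312063 m.
The two errors are perpendicular, so the maximum displacement is √(1.1112² + 0.312063²) ≈ 1.15419 m.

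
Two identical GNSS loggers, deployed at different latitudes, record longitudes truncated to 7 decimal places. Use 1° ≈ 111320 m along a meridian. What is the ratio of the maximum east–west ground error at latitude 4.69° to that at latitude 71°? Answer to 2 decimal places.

Truncating at 7 decimal places can drop up to a full unit in the last place, so the longitude may be off by as much as 1e-07°.
At 4.69°: 1e-07° × 111320 × cos 4.69° = 1e-07 × 111320 × 0.9967 ≈ 0.011095 m.
At 71°: 1e-07° × 111320 × cos 71° = 1e-07 × 111320 × 0.3256 ≈ 0.0036242 m.
The ratio reduces to cos 4.69° / cos 71° = 0.9967/0.3256 ≈ 3.0613.

3.06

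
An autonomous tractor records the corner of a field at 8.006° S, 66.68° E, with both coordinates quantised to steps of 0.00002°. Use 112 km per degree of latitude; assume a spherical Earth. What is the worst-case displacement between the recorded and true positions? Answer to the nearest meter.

2 meters

With a 0.00002° grid the true value lies within half a step, ±0.00002°/2 = ±1e-05°, of the stored one.
North–south component: 1e-05° × 112000 = 1.12 m.
E–W at 8.006°: 1e-05° × 112000 × cos 8.006° = 1e-05 × 112000 × 0.9903 ≈ 1.10908 m.
The two errors are perpendicular, so the maximum displacement is √(1.12² + 1.10908²) ≈ 1.57622 m.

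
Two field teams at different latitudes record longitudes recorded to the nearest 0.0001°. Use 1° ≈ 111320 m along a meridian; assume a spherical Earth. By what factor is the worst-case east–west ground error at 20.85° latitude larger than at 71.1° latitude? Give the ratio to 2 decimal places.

2.89

Rounding to 4 decimal places leaves the longitude within ±5e-05° of the true value.
Error at 20.85° = 5e-05° × 111320 × cos 20.85° ≈ 5.566 × 0.9345 = 5.2015 m.
At 71.1°: 5e-05° × 111320 × cos 71.1° = 5e-05 × 111320 × 0.3239 ≈ 1.8029 m.
Ratio: 5.2015 / 1.8029 = cos 20.85° / cos 71.1° ≈ 2.8850.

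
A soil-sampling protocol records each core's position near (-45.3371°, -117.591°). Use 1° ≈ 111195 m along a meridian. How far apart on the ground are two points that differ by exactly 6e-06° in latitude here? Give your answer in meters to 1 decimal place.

0.7 meters

6e-06° × 111195 m/° = 0.66717 m.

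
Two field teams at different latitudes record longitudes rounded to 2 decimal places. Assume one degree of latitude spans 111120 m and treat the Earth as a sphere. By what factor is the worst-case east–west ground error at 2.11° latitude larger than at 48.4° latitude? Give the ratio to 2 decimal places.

Rounding to 2 decimal places leaves the longitude within ±0.005° of the true value.
At 2.11°: 0.005° × 111120 × cos 2.11° = 0.005 × 111120 × 0.9993 ≈ 555.22 m.
At 48.4°: 0.005° × 111120 × cos 48.4° = 0.005 × 111120 × 0.6639 ≈ 368.88 m.
Ratio: 555.22 / 368.88 = cos 2.11° / cos 48.4° ≈ 1.5052.

1.51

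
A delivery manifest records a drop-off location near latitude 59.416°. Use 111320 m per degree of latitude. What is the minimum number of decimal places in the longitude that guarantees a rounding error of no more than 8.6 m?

4 decimal places

At 59.416° one degree of longitude covers 111320 × cos 59.416° ≈ 111320 × 0.5088 ≈ 56639.7 m.
With N decimal places the half-ulp bound is 0.5·10⁻ᴺ°, or 0.5·10⁻ᴺ × 56639.7 m on the ground.
Need 0.5 × 56639.7 × 10⁻ᴺ ≤ 8.6 → 10⁻ᴺ ≤ 3.037e-04, so N ≥ 3.52.
N = 3 would give 28.3 m (too coarse); N = 4 gives 2.83 m ≤ 8.6 m.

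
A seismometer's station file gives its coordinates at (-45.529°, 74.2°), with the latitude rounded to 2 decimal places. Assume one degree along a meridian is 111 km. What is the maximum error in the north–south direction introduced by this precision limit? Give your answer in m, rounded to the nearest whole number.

Rounding to 2 decimal places leaves the latitude within ±0.005° of the true value.
So the N–S error is at most 0.005 × 111000 = 555 m.

555 m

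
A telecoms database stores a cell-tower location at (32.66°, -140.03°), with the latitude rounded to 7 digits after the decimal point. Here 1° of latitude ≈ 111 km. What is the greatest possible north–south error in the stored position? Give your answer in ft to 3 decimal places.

0.018 ft

Rounding to 7 decimal places leaves the latitude within ±5e-08° of the true value.
North–south distance: 5e-08° × 111000 m/° = 0.00555 m.
In feet: 0.00555 m ÷ 0.3048 ≈ 0.018209 ft.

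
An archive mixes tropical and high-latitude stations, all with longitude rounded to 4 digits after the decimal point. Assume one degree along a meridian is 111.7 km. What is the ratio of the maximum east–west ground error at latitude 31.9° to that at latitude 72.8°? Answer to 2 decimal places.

2.87

Rounding to 4 decimal places leaves the longitude within ±5e-05° of the true value.
At 31.9°: 5e-05° × 111700 × cos 31.9° = 5e-05 × 111700 × 0.8490 ≈ 4.7415 m.
Error at 72.8° = 5e-05° × 111700 × cos 72.8° ≈ 5.585 × 0.2957 = 1.6515 m.
The ratio reduces to cos 31.9° / cos 72.8° = 0.8490/0.2957 ≈ 2.8710.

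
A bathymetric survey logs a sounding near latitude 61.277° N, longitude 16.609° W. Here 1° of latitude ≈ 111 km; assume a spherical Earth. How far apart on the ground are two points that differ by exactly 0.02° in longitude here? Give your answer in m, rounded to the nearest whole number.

1067 m

0.02° of longitude at 61.277° is 0.02 × 111000 × cos 61.277° ≈ 0.02 × 53343.9 = 1066.88 m.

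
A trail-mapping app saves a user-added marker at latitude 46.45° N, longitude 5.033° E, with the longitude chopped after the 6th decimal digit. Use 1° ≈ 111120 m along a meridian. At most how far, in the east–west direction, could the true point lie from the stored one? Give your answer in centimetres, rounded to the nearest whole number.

8 centimetres

Truncating at 6 decimal places can drop up to a full unit in the last place, so the longitude may be off by as much as 1e-06°.
One degree of longitude at 46.45° is 111120 × cos 46.45° ≈ 111120 × 0.6890 = 76560.3 m.
East–west error: 1e-06° × 76560.3 m/° ≈ 0.0765603 m.
That is 0.0765603 m = 7.656 cm.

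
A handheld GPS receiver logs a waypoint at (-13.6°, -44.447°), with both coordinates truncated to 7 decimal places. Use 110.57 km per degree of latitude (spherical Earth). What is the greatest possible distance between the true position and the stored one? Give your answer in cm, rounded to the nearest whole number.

2 cm

Truncating at 7 decimal places can drop up to a full unit in the last place, so each coordinate may be off by as much as 1e-07°.
Latitude error → 1e-07 × 110570 = 0.011057 m along the meridian.
East–west component at 13.6°: 1e-07° × 110570 × cos 13.6° ≈ 1e-07 × 107470 ≈ 0.010747 m.
Combining orthogonally: (0.011057² + 0.010747²)^½ ≈ 0.0154193 m.
That is 0.0154193 m = 1.5419 cm.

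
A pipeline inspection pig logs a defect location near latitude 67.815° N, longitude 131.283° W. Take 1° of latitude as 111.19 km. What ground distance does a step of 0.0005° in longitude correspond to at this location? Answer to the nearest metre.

At 67.815° a degree of longitude is 111190 × cos 67.815° ≈ 41985.2 m, so 0.0005° corresponds to 20.9926 m.

21 metres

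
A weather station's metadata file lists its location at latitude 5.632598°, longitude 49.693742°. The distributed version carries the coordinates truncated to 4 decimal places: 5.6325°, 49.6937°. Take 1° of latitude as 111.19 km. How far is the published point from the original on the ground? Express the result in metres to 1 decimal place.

11.8 metres

Δlat = 5.632598 − 5.6325 = +0.000098°; Δlon = 49.693742 − 49.6937 = +0.000042°.
N–S: 0.000098° × 111190 m/° = 10.8966 m.
E–W at 5.6325°: 0.000042° × 111190 × cos 5.6325° = 0.000042 × 111190 × 0.9952 ≈ 4.64743 m.
Hypotenuse of the two orthogonal shifts: √(10.8966² + 4.64743²) = 11.8463 m.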